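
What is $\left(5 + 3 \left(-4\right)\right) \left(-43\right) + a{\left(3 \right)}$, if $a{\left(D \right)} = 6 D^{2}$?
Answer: $355$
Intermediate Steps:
$\left(5 + 3 \left(-4\right)\right) \left(-43\right) + a{\left(3 \right)} = \left(5 + 3 \left(-4\right)\right) \left(-43\right) + 6 \cdot 3^{2} = \left(5 - 12\right) \left(-43\right) + 6 \cdot 9 = \left(-7\right) \left(-43\right) + 54 = 301 + 54 = 355$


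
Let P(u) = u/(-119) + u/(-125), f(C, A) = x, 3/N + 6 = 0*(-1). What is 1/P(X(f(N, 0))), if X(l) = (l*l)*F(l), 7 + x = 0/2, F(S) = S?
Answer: 2125/11956 ≈ 0.17774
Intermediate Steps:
N = -½ (N = 3/(-6 + 0*(-1)) = 3/(-6 + 0) = 3/(-6) = 3*(-⅙) = -½ ≈ -0.50000)
x = -7 (x = -7 + 0/2 = -7 + 0*(½) = -7 + 0 = -7)
f(C, A) = -7
X(l) = l³ (X(l) = (l*l)*l = l²*l = l³)
P(u) = -244*u/14875 (P(u) = u*(-1/119) + u*(-1/125) = -u/119 - u/125 = -244*u/14875)
1/P(X(f(N, 0))) = 1/(-244/14875*(-7)³) = 1/(-244/14875*(-343)) = 1/(11956/2125) = 2125/11956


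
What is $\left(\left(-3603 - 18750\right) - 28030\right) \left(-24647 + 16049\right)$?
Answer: $433193034$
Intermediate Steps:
$\left(\left(-3603 - 18750\right) - 28030\right) \left(-24647 + 16049\right) = \left(-22353 - 28030\right) \left(-8598\right) = \left(-50383\right) \left(-8598\right) = 433193034$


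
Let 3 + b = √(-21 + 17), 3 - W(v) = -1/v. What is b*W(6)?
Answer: -19/2 + 19*I/3 ≈ -9.5 + 6.3333*I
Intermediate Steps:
W(v) = 3 + 1/v (W(v) = 3 - (-1)/v = 3 + 1/v)
b = -3 + 2*I (b = -3 + √(-21 + 17) = -3 + √(-4) = -3 + 2*I ≈ -3.0 + 2.0*I)
b*W(6) = (-3 + 2*I)*(3 + 1/6) = (-3 + 2*I)*(3 + ⅙) = (-3 + 2*I)*(19/6) = -19/2 + 19*I/3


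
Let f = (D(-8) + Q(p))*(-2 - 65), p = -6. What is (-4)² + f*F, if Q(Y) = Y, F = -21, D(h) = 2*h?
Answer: -30938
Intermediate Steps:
f = 1474 (f = (2*(-8) - 6)*(-2 - 65) = (-16 - 6)*(-67) = -22*(-67) = 1474)
(-4)² + f*F = (-4)² + 1474*(-21) = 16 - 30954 = -30938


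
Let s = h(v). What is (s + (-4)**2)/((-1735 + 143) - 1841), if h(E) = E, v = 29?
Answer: -45/3433 ≈ -0.013108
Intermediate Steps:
s = 29
(s + (-4)**2)/((-1735 + 143) - 1841) = (29 + (-4)**2)/((-1735 + 143) - 1841) = (29 + 16)/(-1592 - 1841) = 45/(-3433) = 45*(-1/3433) = -45/3433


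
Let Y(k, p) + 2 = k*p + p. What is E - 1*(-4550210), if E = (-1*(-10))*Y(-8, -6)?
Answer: 4550610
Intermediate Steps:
Y(k, p) = -2 + p + k*p (Y(k, p) = -2 + (k*p + p) = -2 + (p + k*p) = -2 + p + k*p)
E = 400 (E = (-1*(-10))*(-2 - 6 - 8*(-6)) = 10*(-2 - 6 + 48) = 10*40 = 400)
E - 1*(-4550210) = 400 - 1*(-4550210) = 400 + 4550210 = 4550610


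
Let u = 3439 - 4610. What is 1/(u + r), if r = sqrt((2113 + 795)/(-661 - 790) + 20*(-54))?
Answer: -1699121/1991240679 - 2*I*sqrt(569513147)/1991240679 ≈ -0.0008533 - 2.3969e-5*I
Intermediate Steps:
u = -1171
r = 2*I*sqrt(569513147)/1451 (r = sqrt(2908/(-1451) - 1080) = sqrt(2908*(-1/1451) - 1080) = sqrt(-2908/1451 - 1080) = sqrt(-1569988/1451) = 2*I*sqrt(569513147)/1451 ≈ 32.894*I)
1/(u + r) = 1/(-1171 + 2*I*sqrt(569513147)/1451)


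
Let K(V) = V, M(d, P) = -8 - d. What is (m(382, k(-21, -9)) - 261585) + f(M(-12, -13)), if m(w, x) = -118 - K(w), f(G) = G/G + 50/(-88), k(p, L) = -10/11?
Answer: -11531721/44 ≈ -2.6208e+5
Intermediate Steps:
k(p, L) = -10/11 (k(p, L) = -10*1/11 = -10/11)
f(G) = 19/44 (f(G) = 1 + 50*(-1/88) = 1 - 25/44 = 19/44)
m(w, x) = -118 - w
(m(382, k(-21, -9)) - 261585) + f(M(-12, -13)) = ((-118 - 1*382) - 261585) + 19/44 = ((-118 - 382) - 261585) + 19/44 = (-500 - 261585) + 19/44 = -262085 + 19/44 = -11531721/44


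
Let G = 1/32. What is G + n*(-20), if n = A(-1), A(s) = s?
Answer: 641/32 ≈ 20.031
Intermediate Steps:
n = -1
G = 1/32 ≈ 0.031250
G + n*(-20) = 1/32 - 1*(-20) = 1/32 + 20 = 641/32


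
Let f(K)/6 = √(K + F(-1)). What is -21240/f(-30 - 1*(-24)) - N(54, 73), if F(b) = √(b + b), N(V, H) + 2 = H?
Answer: -71 - 3540/√(-6 + I*√2) ≈ -235.65 + 1416.3*I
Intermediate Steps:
N(V, H) = -2 + H
F(b) = √2*√b (F(b) = √(2*b) = √2*√b)
f(K) = 6*√(K + I*√2) (f(K) = 6*√(K + √2*√(-1)) = 6*√(K + √2*I) = 6*√(K + I*√2))
-21240/f(-30 - 1*(-24)) - N(54, 73) = -21240*1/(6*√((-30 - 1*(-24)) + I*√2)) - (-2 + 73) = -21240*1/(6*√((-30 + 24) + I*√2)) - 1*71 = -21240*1/(6*√(-6 + I*√2)) - 71 = -3540/√(-6 + I*√2) - 71 = -71 - 3540/√(-6 + I*√2)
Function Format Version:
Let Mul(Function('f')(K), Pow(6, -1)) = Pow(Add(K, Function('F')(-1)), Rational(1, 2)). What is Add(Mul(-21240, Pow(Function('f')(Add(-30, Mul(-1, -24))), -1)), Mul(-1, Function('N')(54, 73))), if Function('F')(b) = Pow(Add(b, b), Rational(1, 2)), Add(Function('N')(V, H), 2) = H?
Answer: Add(-71, Mul(-3540, Pow(Add(-6, Mul(I, Pow(2, Rational(1, 2)))), Rational(-1, 2)))) ≈ Add(-235.65, Mul(1416.3, I))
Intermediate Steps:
Function('N')(V, H) = Add(-2, H)
Function('F')(b) = Mul(Pow(2, Rational(1, 2)), Pow(b, Rational(1, 2))) (Function('F')(b) = Pow(Mul(2, b), Rational(1, 2)) = Mul(Pow(2, Rational(1, 2)), Pow(b, Rational(1, 2))))
Function('f')(K) = Mul(6, Pow(Add(K, Mul(I, Pow(2, Rational(1, 2)))), Rational(1, 2))) (Function('f')(K) = Mul(6, Pow(Add(K, Mul(Pow(2, Rational(1, 2)), Pow(-1, Rational(1, 2)))), Rational(1, 2))) = Mul(6, Pow(Add(K, Mul(Pow(2, Rational(1, 2)), I)), Rational(1, 2))) = Mul(6, Pow(Add(K, Mul(I, Pow(2, Rational(1, 2)))), Rational(1, 2))))
Add(Mul(-21240, Pow(Function('f')(Add(-30, Mul(-1, -24))), -1)), Mul(-1, Function('N')(54, 73))) = Add(Mul(-21240, Pow(Mul(6, Pow(Add(Add(-30, Mul(-1, -24)), Mul(I, Pow(2, Rational(1, 2)))), Rational(1, 2))), -1)), Mul(-1, Add(-2, 73))) = Add(Mul(-21240, Pow(Mul(6, Pow(Add(Add(-30, 24), Mul(I, Pow(2, Rational(1, 2)))), Rational(1, 2))), -1)), Mul(-1, 71)) = Add(Mul(-21240, Pow(Mul(6, Pow(Add(-6, Mul(I, Pow(2, Rational(1, 2)))), Rational(1, 2))), -1)), -71) = Add(Mul(-21240, Mul(Rational(1, 6), Pow(Add(-6, Mul(I, Pow(2, Rational(1, 2)))), Rational(-1, 2)))), -71) = Add(Mul(-3540, Pow(Add(-6, Mul(I, Pow(2, Rational(1, 2)))), Rational(-1, 2))), -71) = Add(-71, Mul(-3540, Pow(Add(-6, Mul(I, Pow(2, Rational(1, 2)))), Rational(-1, 2))))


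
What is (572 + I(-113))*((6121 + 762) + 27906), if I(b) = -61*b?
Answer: 259699885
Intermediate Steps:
(572 + I(-113))*((6121 + 762) + 27906) = (572 - 61*(-113))*((6121 + 762) + 27906) = (572 + 6893)*(6883 + 27906) = 7465*34789 = 259699885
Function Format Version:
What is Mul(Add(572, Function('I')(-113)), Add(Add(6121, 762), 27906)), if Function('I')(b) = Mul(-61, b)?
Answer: 259699885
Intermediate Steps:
Mul(Add(572, Function('I')(-113)), Add(Add(6121, 762), 27906)) = Mul(Add(572, Mul(-61, -113)), Add(Add(6121, 762), 27906)) = Mul(Add(572, 6893), Add(6883, 27906)) = Mul(7465, 34789) = 259699885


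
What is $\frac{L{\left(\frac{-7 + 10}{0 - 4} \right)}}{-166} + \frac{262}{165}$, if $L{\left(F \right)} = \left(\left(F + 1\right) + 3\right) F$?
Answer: $\frac{702307}{438240} \approx 1.6026$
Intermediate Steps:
$L{\left(F \right)} = F \left(4 + F\right)$ ($L{\left(F \right)} = \left(\left(1 + F\right) + 3\right) F = \left(4 + F\right) F = F \left(4 + F\right)$)
$\frac{L{\left(\frac{-7 + 10}{0 - 4} \right)}}{-166} + \frac{262}{165} = \frac{\frac{-7 + 10}{0 - 4} \left(4 + \frac{-7 + 10}{0 - 4}\right)}{-166} + \frac{262}{165} = \frac{3}{-4} \left(4 + \frac{3}{-4}\right) \left(- \frac{1}{166}\right) + 262 \cdot \frac{1}{165} = 3 \left(- \frac{1}{4}\right) \left(4 + 3 \left(- \frac{1}{4}\right)\right) \left(- \frac{1}{166}\right) + \frac{262}{165} = - \frac{3 \left(4 - \frac{3}{4}\right)}{4} \left(- \frac{1}{166}\right) + \frac{262}{165} = \left(- \frac{3}{4}\right) \frac{13}{4} \left(- \frac{1}{166}\right) + \frac{262}{165} = \left(- \frac{39}{16}\right) \left(- \frac{1}{166}\right) + \frac{262}{165} = \frac{39}{2656} + \frac{262}{165} = \frac{702307}{438240}$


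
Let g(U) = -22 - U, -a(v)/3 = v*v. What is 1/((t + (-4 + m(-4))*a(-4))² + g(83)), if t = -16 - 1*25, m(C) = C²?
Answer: 1/380584 ≈ 2.6275e-6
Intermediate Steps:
a(v) = -3*v² (a(v) = -3*v*v = -3*v²)
t = -41 (t = -16 - 25 = -41)
1/((t + (-4 + m(-4))*a(-4))² + g(83)) = 1/((-41 + (-4 + (-4)²)*(-3*(-4)²))² + (-22 - 1*83)) = 1/((-41 + (-4 + 16)*(-3*16))² + (-22 - 83)) = 1/((-41 + 12*(-48))² - 105) = 1/((-41 - 576)² - 105) = 1/((-617)² - 105) = 1/(380689 - 105) = 1/380584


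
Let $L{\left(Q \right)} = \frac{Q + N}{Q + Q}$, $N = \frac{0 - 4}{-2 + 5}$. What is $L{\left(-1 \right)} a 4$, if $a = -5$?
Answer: $- \frac{70}{3} \approx -23.333$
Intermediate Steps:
$N = - \frac{4}{3} \approx -1.3333$
$L{\left(Q \right)} = \frac{- \frac{4}{3} + Q}{2 Q}$ ($L{\left(Q \right)} = \frac{Q - \frac{4}{3}}{Q + Q} = \frac{- \frac{4}{3} + Q}{2 Q}$)
$L{\left(-1 \right)} a 4 = \frac{-4 + 3 \left(-1\right)}{6 \left(-1\right)} \left(-5\right) 4 = \frac{1}{6} \left(-1\right) \left(-4 - 3\right) \left(-5\right) 4 = \frac{1}{6} \left(-1\right) \left(-7\right) \left(-5\right) 4 = \frac{7}{6} \left(-5\right) 4 = \left(- \frac{35}{6}\right) 4 = - \frac{70}{3}$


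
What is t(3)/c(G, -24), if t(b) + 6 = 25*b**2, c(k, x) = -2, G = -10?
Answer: -219/2 ≈ -109.50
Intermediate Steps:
t(b) = -6 + 25*b**2
t(3)/c(G, -24) = (-6 + 25*3**2)/(-2) = (-6 + 25*9)*(-1/2) = (-6 + 225)*(-1/2) = 219*(-1/2) = -219/2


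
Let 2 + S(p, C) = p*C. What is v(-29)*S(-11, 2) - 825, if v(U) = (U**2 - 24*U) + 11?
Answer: -37977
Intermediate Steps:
v(U) = 11 + U**2 - 24*U
S(p, C) = -2 + C*p (S(p, C) = -2 + p*C = -2 + C*p)
v(-29)*S(-11, 2) - 825 = (11 + (-29)**2 - 24*(-29))*(-2 + 2*(-11)) - 825 = (11 + 841 + 696)*(-2 - 22) - 825 = 1548*(-24) - 825 = -37152 - 825 = -37977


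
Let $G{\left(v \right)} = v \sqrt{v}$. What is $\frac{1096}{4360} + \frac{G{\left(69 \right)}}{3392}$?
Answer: $\frac{137}{545} + \frac{69 \sqrt{69}}{3392} \approx 0.42035$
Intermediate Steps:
$G{\left(v \right)} = v^{\frac{3}{2}}$
$\frac{1096}{4360} + \frac{G{\left(69 \right)}}{3392} = \frac{1096}{4360} + \frac{69^{\frac{3}{2}}}{3392} = 1096 \cdot \frac{1}{4360} + 69 \sqrt{69} \cdot \frac{1}{3392} = \frac{137}{545} + \frac{69 \sqrt{69}}{3392}$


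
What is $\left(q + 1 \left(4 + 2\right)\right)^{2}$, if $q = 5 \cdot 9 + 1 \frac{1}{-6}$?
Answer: $\frac{93025}{36} \approx 2584.0$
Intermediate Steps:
$q = \frac{269}{6}$ ($q = 45 + 1 \left(- \frac{1}{6}\right) = 45 - \frac{1}{6} = \frac{269}{6} \approx 44.833$)
$\left(q + 1 \left(4 + 2\right)\right)^{2} = \left(\frac{269}{6} + 1 \left(4 + 2\right)\right)^{2} = \left(\frac{269}{6} + 1 \cdot 6\right)^{2} = \left(\frac{269}{6} + 6\right)^{2} = \left(\frac{305}{6}\right)^{2} = \frac{93025}{36}$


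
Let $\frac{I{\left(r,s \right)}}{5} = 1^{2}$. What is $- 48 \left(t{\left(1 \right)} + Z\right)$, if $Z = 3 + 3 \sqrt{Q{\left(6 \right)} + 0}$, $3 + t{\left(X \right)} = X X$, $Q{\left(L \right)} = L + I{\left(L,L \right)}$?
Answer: $-48 - 144 \sqrt{11} \approx -525.59$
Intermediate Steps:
$I{\left(r,s \right)} = 5$ ($I{\left(r,s \right)} = 5 \cdot 1^{2} = 5 \cdot 1 = 5$)
$Q{\left(L \right)} = 5 + L$ ($Q{\left(L \right)} = L + 5 = 5 + L$)
$t{\left(X \right)} = -3 + X^{2}$ ($t{\left(X \right)} = -3 + X X = -3 + X^{2}$)
$Z = 3 + 3 \sqrt{11}$ ($Z = 3 + 3 \sqrt{\left(5 + 6\right) + 0} = 3 + 3 \sqrt{11 + 0} = 3 + 3 \sqrt{11} \approx 12.95$)
$- 48 \left(t{\left(1 \right)} + Z\right) = - 48 \left(\left(-3 + 1^{2}\right) + \left(3 + 3 \sqrt{11}\right)\right) = - 48 \left(\left(-3 + 1\right) + \left(3 + 3 \sqrt{11}\right)\right) = - 48 \left(-2 + \left(3 + 3 \sqrt{11}\right)\right) = - 48 \left(1 + 3 \sqrt{11}\right) = -48 - 144 \sqrt{11}$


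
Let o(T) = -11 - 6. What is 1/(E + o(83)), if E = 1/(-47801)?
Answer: -47801/812618 ≈ -0.058823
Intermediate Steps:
E = -1/47801 ≈ -2.0920e-5
o(T) = -17
1/(E + o(83)) = 1/(-1/47801 - 17) = 1/(-812618/47801) = -47801/812618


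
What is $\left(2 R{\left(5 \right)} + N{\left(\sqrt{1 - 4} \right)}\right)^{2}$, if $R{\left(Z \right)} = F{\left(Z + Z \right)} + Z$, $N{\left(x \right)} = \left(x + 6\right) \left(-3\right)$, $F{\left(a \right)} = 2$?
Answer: $-11 + 24 i \sqrt{3} \approx -11.0 + 41.569 i$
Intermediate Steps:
$N{\left(x \right)} = -18 - 3 x$ ($N{\left(x \right)} = \left(6 + x\right) \left(-3\right) = -18 - 3 x$)
$R{\left(Z \right)} = 2 + Z$
$\left(2 R{\left(5 \right)} + N{\left(\sqrt{1 - 4} \right)}\right)^{2} = \left(2 \left(2 + 5\right) - \left(18 + 3 \sqrt{1 - 4}\right)\right)^{2} = \left(2 \cdot 7 - \left(18 + 3 \sqrt{-3}\right)\right)^{2} = \left(14 - \left(18 + 3 i \sqrt{3}\right)\right)^{2} = \left(-4 - 3 i \sqrt{3}\right)^{2}$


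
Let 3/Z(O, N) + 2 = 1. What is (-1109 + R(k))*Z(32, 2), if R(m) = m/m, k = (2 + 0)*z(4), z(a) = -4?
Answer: 3324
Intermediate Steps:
k = -8 (k = (2 + 0)*(-4) = 2*(-4) = -8)
R(m) = 1
Z(O, N) = -3 (Z(O, N) = 3/(-2 + 1) = 3/(-1) = 3*(-1) = -3)
(-1109 + R(k))*Z(32, 2) = (-1109 + 1)*(-3) = -1108*(-3) = 3324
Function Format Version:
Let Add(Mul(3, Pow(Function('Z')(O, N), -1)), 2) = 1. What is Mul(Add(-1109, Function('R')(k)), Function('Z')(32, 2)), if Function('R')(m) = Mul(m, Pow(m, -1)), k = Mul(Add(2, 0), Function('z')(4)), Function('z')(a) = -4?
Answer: 3324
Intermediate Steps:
k = -8 (k = Mul(Add(2, 0), -4) = Mul(2, -4) = -8)
Function('R')(m) = 1
Function('Z')(O, N) = -3 (Function('Z')(O, N) = Mul(3, Pow(Add(-2, 1), -1)) = Mul(3, Pow(-1, -1)) = Mul(3, -1) = -3)
Mul(Add(-1109, Function('R')(k)), Function('Z')(32, 2)) = Mul(Add(-1109, 1), -3) = Mul(-1108, -3) = 3324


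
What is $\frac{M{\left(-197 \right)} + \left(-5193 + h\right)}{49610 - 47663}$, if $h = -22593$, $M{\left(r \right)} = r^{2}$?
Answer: $\frac{11023}{1947} \approx 5.6615$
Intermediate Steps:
$\frac{M{\left(-197 \right)} + \left(-5193 + h\right)}{49610 - 47663} = \frac{\left(-197\right)^{2} - 27786}{49610 - 47663} = \frac{38809 - 27786}{1947} = 11023 \cdot \frac{1}{1947} = \frac{11023}{1947}$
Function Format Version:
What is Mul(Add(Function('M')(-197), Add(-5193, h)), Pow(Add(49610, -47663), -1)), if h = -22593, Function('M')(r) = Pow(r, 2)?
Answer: Rational(11023, 1947) ≈ 5.6615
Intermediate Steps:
Mul(Add(Function('M')(-197), Add(-5193, h)), Pow(Add(49610, -47663), -1)) = Mul(Add(Pow(-197, 2), Add(-5193, -22593)), Pow(Add(49610, -47663), -1)) = Mul(Add(38809, -27786), Pow(1947, -1)) = Mul(11023, Rational(1, 1947)) = Rational(11023, 1947)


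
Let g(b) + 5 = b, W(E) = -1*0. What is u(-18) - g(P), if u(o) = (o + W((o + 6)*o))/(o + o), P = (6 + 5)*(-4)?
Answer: 99/2 ≈ 49.500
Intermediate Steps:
P = -44 (P = 11*(-4) = -44)
W(E) = 0
g(b) = -5 + b
u(o) = ½ (u(o) = (o + 0)/(o + o) = o/((2*o)) = o*(1/(2*o)) = ½)
u(-18) - g(P) = ½ - (-5 - 44) = ½ - 1*(-49) = ½ + 49 = 99/2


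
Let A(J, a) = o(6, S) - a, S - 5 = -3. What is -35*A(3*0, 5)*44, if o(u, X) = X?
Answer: 4620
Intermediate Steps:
S = 2 (S = 5 - 3 = 2)
A(J, a) = 2 - a
-35*A(3*0, 5)*44 = -35*(2 - 1*5)*44 = -35*(2 - 5)*44 = -35*(-3)*44 = 105*44 = 4620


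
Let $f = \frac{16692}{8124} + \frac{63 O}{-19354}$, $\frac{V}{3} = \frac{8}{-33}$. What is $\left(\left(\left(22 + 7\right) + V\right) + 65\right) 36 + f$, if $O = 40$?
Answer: $\frac{242118572501}{72064619} \approx 3359.7$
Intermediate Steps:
$V = - \frac{8}{11}$ ($V = 3 \frac{8}{-33} = 3 \cdot 8 \left(- \frac{1}{33}\right) = 3 \left(- \frac{8}{33}\right) = - \frac{8}{11} \approx -0.72727$)
$f = \frac{12607687}{6551329}$ ($f = \frac{16692}{8124} + \frac{63 \cdot 40}{-19354} = 16692 \cdot \frac{1}{8124} + 2520 \left(- \frac{1}{19354}\right) = \frac{1391}{677} - \frac{1260}{9677} = \frac{12607687}{6551329} \approx 1.9244$)
$\left(\left(\left(22 + 7\right) + V\right) + 65\right) 36 + f = \left(\left(\left(22 + 7\right) - \frac{8}{11}\right) + 65\right) 36 + \frac{12607687}{6551329} = \left(\left(29 - \frac{8}{11}\right) + 65\right) 36 + \frac{12607687}{6551329} = \left(\frac{311}{11} + 65\right) 36 + \frac{12607687}{6551329} = \frac{1026}{11} \cdot 36 + \frac{12607687}{6551329} = \frac{36936}{11} + \frac{12607687}{6551329} = \frac{242118572501}{72064619}$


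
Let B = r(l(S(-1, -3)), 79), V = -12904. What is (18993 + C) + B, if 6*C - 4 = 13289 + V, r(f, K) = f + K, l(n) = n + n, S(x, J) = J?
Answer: 114785/6 ≈ 19131.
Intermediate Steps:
l(n) = 2*n
r(f, K) = K + f
B = 73 (B = 79 + 2*(-3) = 79 - 6 = 73)
C = 389/6 (C = ⅔ + (13289 - 12904)/6 = ⅔ + (⅙)*385 = ⅔ + 385/6 = 389/6 ≈ 64.833)
(18993 + C) + B = (18993 + 389/6) + 73 = 114347/6 + 73 = 114785/6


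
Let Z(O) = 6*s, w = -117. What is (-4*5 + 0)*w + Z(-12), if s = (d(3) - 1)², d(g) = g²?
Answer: 2724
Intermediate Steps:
s = 64 (s = (3² - 1)² = (9 - 1)² = 8² = 64)
Z(O) = 384 (Z(O) = 6*64 = 384)
(-4*5 + 0)*w + Z(-12) = (-4*5 + 0)*(-117) + 384 = (-20 + 0)*(-117) + 384 = -20*(-117) + 384 = 2340 + 384 = 2724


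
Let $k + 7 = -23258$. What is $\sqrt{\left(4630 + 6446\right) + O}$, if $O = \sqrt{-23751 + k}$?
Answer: $\sqrt{11076 + 6 i \sqrt{1306}} \approx 105.25 + 1.03 i$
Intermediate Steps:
$k = -23265$ ($k = -7 - 23258 = -23265$)
$O = 6 i \sqrt{1306}$ ($O = \sqrt{-23751 - 23265} = \sqrt{-47016} = 6 i \sqrt{1306} \approx 216.83 i$)
$\sqrt{\left(4630 + 6446\right) + O} = \sqrt{\left(4630 + 6446\right) + 6 i \sqrt{1306}} = \sqrt{11076 + 6 i \sqrt{1306}}$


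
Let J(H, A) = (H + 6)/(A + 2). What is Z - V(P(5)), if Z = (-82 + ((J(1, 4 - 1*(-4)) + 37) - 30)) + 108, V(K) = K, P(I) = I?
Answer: 287/10 ≈ 28.700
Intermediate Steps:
J(H, A) = (6 + H)/(2 + A)
Z = 337/10 (Z = (-82 + (((6 + 1)/(2 + (4 - 1*(-4))) + 37) - 30)) + 108 = (-82 + ((7/(2 + (4 + 4)) + 37) - 30)) + 108 = (-82 + ((7/(2 + 8) + 37) - 30)) + 108 = (-82 + ((7/10 + 37) - 30)) + 108 = (-82 + (377/10 - 30)) + 108 = (-82 + 77/10) + 108 = -743/10 + 108 = 337/10 ≈ 33.700)
Z - V(P(5)) = 337/10 - 1*5 = 337/10 - 5 = 287/10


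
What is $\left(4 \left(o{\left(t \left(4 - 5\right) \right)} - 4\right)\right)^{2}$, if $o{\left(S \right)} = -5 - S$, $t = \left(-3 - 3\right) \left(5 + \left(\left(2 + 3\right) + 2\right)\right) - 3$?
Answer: $112896$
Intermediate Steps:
$t = -75$ ($t = - 6 \left(5 + \left(5 + 2\right)\right) - 3 = - 6 \left(5 + 7\right) - 3 = \left(-6\right) 12 - 3 = -72 - 3 = -75$)
$\left(4 \left(o{\left(t \left(4 - 5\right) \right)} - 4\right)\right)^{2} = \left(4 \left(\left(-5 - - 75 \left(4 - 5\right)\right) - 4\right)\right)^{2} = \left(4 \left(\left(-5 - \left(-75\right) \left(-1\right)\right) - 4\right)\right)^{2} = \left(4 \left(\left(-5 - 75\right) - 4\right)\right)^{2} = \left(4 \left(-80 - 4\right)\right)^{2} = \left(4 \left(-84\right)\right)^{2} = \left(-336\right)^{2} = 112896$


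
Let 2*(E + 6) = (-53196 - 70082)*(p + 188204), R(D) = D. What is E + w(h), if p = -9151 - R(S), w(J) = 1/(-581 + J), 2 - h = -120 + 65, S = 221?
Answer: -5776065442697/524 ≈ -1.1023e+10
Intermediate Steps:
h = 57 (h = 2 - (-120 + 65) = 2 - 1*(-55) = 2 + 55 = 57)
p = -9372 (p = -9151 - 1*221 = -9151 - 221 = -9372)
E = -11023025654 (E = -6 + ((-53196 - 70082)*(-9372 + 188204))/2 = -6 + (-123278*178832)/2 = -6 + (½)*(-22046051296) = -6 - 11023025648 = -11023025654)
E + w(h) = -11023025654 + 1/(-581 + 57) = -11023025654 + 1/(-524) = -11023025654 - 1/524 = -5776065442697/524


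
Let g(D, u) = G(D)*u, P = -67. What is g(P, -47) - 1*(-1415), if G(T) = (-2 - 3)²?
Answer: 240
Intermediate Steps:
G(T) = 25 (G(T) = (-5)² = 25)
g(D, u) = 25*u
g(P, -47) - 1*(-1415) = 25*(-47) - 1*(-1415) = -1175 + 1415 = 240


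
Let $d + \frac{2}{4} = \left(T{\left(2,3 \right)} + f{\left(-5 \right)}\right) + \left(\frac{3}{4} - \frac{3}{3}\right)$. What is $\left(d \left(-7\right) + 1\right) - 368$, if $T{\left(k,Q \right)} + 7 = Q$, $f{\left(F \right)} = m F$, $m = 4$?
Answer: $- \frac{775}{4} \approx -193.75$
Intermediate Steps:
$f{\left(F \right)} = 4 F$
$T{\left(k,Q \right)} = -7 + Q$
$d = - \frac{99}{4}$ ($d = - \frac{1}{2} + \left(\left(\left(-7 + 3\right) + 4 \left(-5\right)\right) + \left(\frac{3}{4} - \frac{3}{3}\right)\right) = - \frac{1}{2} + \left(\left(-4 - 20\right) + \left(3 \cdot \frac{1}{4} - 1\right)\right) = - \frac{1}{2} + \left(-24 + \left(\frac{3}{4} - 1\right)\right) = - \frac{1}{2} - \frac{97}{4} = - \frac{99}{4} \approx -24.75$)
$\left(d \left(-7\right) + 1\right) - 368 = \left(\left(- \frac{99}{4}\right) \left(-7\right) + 1\right) - 368 = \left(\frac{693}{4} + 1\right) - 368 = \frac{697}{4} - 368 = - \frac{775}{4}$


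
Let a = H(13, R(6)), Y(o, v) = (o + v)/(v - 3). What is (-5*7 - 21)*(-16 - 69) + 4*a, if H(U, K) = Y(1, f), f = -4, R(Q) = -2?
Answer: 33332/7 ≈ 4761.7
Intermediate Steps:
Y(o, v) = (o + v)/(-3 + v)
H(U, K) = 3/7 (H(U, K) = (1 - 4)/(-3 - 4) = -3/(-7) = -1/7*(-3) = 3/7)
a = 3/7 ≈ 0.42857
(-5*7 - 21)*(-16 - 69) + 4*a = (-5*7 - 21)*(-16 - 69) + 4*(3/7) = (-35 - 21)*(-85) + 12/7 = -56*(-85) + 12/7 = 4760 + 12/7 = 33332/7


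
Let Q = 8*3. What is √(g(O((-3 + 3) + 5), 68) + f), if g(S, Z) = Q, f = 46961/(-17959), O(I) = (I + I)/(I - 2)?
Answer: √6897243745/17959 ≈ 4.6244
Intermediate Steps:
O(I) = 2*I/(-2 + I) (O(I) = (2*I)/(-2 + I) = 2*I/(-2 + I))
Q = 24
f = -46961/17959 (f = 46961*(-1/17959) = -46961/17959 ≈ -2.6149)
g(S, Z) = 24
√(g(O((-3 + 3) + 5), 68) + f) = √(24 - 46961/17959) = √(384055/17959) = √6897243745/17959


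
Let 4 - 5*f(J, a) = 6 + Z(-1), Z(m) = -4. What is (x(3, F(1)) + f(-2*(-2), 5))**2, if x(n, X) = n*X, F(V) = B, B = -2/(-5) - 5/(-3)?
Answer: 1089/25 ≈ 43.560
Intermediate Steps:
B = 31/15 (B = -2*(-1/5) - 5*(-1/3) = 2/5 + 5/3 = 31/15 ≈ 2.0667)
F(V) = 31/15
x(n, X) = X*n
f(J, a) = 2/5 (f(J, a) = 4/5 - (6 - 4)/5 = 4/5 - 1/5*2 = 4/5 - 2/5 = 2/5)
(x(3, F(1)) + f(-2*(-2), 5))**2 = ((31/15)*3 + 2/5)**2 = (31/5 + 2/5)**2 = (33/5)**2 = 1089/25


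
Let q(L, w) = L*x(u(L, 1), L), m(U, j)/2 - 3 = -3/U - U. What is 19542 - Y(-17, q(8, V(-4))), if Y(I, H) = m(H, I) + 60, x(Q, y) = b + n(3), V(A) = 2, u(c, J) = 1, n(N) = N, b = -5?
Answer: 155549/8 ≈ 19444.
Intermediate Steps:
x(Q, y) = -2 (x(Q, y) = -5 + 3 = -2)
m(U, j) = 6 - 6/U - 2*U (m(U, j) = 6 + 2*(-3/U - U) = 6 + 2*(-U - 3/U) = 6 + (-6/U - 2*U) = 6 - 6/U - 2*U)
q(L, w) = -2*L (q(L, w) = L*(-2) = -2*L)
Y(I, H) = 66 - 6/H - 2*H (Y(I, H) = (6 - 6/H - 2*H) + 60 = 66 - 6/H - 2*H)
19542 - Y(-17, q(8, V(-4))) = 19542 - (66 - 6/((-2*8)) - (-4)*8) = 19542 - (66 - 6/(-16) - 2*(-16)) = 19542 - (66 - 6*(-1/16) + 32) = 19542 - (66 + 3/8 + 32) = 19542 - 1*787/8 = 19542 - 787/8 = 155549/8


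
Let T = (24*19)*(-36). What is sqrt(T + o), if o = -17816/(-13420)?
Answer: I*sqrt(184763963230)/3355 ≈ 128.12*I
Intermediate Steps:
o = 4454/3355 (o = -17816*(-1/13420) = 4454/3355 ≈ 1.3276)
T = -16416 (T = 456*(-36) = -16416)
sqrt(T + o) = sqrt(-16416 + 4454/3355) = sqrt(-55071226/3355) = I*sqrt(184763963230)/3355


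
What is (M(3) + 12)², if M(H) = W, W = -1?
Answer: 121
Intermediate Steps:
M(H) = -1
(M(3) + 12)² = (-1 + 12)² = 11² = 121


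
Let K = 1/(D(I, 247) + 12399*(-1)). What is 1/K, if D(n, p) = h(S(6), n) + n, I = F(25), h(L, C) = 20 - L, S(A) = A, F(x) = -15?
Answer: -12400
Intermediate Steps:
I = -15
D(n, p) = 14 + n (D(n, p) = (20 - 1*6) + n = (20 - 6) + n = 14 + n)
K = -1/12400 (K = 1/((14 - 15) + 12399*(-1)) = 1/(-1 - 12399) = 1/(-12400) = -1/12400 ≈ -8.0645e-5)
1/K = 1/(-1/12400) = -12400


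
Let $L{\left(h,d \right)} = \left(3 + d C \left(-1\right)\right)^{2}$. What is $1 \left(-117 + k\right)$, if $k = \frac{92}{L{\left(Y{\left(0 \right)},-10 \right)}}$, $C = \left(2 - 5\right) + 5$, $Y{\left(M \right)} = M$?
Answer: $- \frac{2687}{23} \approx -116.83$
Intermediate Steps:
$C = 2$ ($C = -3 + 5 = 2$)
$L{\left(h,d \right)} = \left(3 - 2 d\right)^{2}$ ($L{\left(h,d \right)} = \left(3 + d 2 \left(-1\right)\right)^{2} = \left(3 + 2 d \left(-1\right)\right)^{2} = \left(3 - 2 d\right)^{2}$)
$k = \frac{4}{23}$ ($k = \frac{92}{\left(-3 + 2 \left(-10\right)\right)^{2}} = \frac{92}{\left(-3 - 20\right)^{2}} = \frac{92}{\left(-23\right)^{2}} = \frac{92}{529} = 92 \cdot \frac{1}{529} = \frac{4}{23} \approx 0.17391$)
$1 \left(-117 + k\right) = 1 \left(-117 + \frac{4}{23}\right) = 1 \left(- \frac{2687}{23}\right) = - \frac{2687}{23}$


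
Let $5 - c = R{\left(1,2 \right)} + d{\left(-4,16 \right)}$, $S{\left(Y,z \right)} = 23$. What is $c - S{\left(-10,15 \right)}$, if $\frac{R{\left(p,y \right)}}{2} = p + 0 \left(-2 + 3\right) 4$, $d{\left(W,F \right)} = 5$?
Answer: $-25$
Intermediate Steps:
$R{\left(p,y \right)} = 2 p$ ($R{\left(p,y \right)} = 2 \left(p + 0 \left(-2 + 3\right) 4\right) = 2 \left(p + 0 \cdot 1 \cdot 4\right) = 2 \left(p + 0 \cdot 4\right) = 2 \left(p + 0\right) = 2 p$)
$c = -2$ ($c = 5 - \left(2 \cdot 1 + 5\right) = 5 - \left(2 + 5\right) = 5 - 7 = -2$)
$c - S{\left(-10,15 \right)} = -2 - 23 = -25$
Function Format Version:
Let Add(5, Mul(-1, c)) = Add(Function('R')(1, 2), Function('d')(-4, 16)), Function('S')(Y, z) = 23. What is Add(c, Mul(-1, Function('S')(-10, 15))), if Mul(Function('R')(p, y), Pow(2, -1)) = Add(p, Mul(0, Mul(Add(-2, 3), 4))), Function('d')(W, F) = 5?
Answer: -25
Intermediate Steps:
Function('R')(p, y) = Mul(2, p) (Function('R')(p, y) = Mul(2, Add(p, Mul(0, Mul(Add(-2, 3), 4)))) = Mul(2, Add(p, Mul(0, Mul(1, 4)))) = Mul(2, Add(p, Mul(0, 4))) = Mul(2, Add(p, 0)) = Mul(2, p))
c = -2 (c = Add(5, Mul(-1, Add(Mul(2, 1), 5))) = Add(5, Mul(-1, Add(2, 5))) = Add(5, Mul(-1, 7)) = Add(5, -7) = -2)
Add(c, Mul(-1, Function('S')(-10, 15))) = Add(-2, Mul(-1, 23)) = Add(-2, -23) = -25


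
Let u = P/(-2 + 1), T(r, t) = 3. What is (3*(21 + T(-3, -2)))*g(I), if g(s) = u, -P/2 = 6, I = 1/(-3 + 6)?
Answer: 864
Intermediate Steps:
I = ⅓ (I = 1/3 = ⅓ ≈ 0.33333)
P = -12 (P = -2*6 = -12)
u = 12 (u = -12/(-2 + 1) = -12/(-1) = -12*(-1) = 12)
g(s) = 12
(3*(21 + T(-3, -2)))*g(I) = (3*(21 + 3))*12 = (3*24)*12 = 72*12 = 864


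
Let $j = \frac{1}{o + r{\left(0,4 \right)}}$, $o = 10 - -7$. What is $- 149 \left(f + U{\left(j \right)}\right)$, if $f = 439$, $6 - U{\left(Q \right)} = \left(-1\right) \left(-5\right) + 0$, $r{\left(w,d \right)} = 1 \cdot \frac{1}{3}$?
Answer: $-65560$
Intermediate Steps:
$r{\left(w,d \right)} = \frac{1}{3}$ ($r{\left(w,d \right)} = 1 \cdot \frac{1}{3} = \frac{1}{3}$)
$o = 17$ ($o = 10 + 7 = 17$)
$j = \frac{3}{52}$ ($j = \frac{1}{17 + \frac{1}{3}} = \frac{1}{\frac{52}{3}} = \frac{3}{52} \approx 0.057692$)
$U{\left(Q \right)} = 1$ ($U{\left(Q \right)} = 6 - \left(\left(-1\right) \left(-5\right) + 0\right) = 6 - \left(5 + 0\right) = 6 - 5 = 1$)
$- 149 \left(f + U{\left(j \right)}\right) = - 149 \left(439 + 1\right) = \left(-149\right) 440 = -65560$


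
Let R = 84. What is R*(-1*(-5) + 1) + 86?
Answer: 590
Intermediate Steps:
R*(-1*(-5) + 1) + 86 = 84*(-1*(-5) + 1) + 86 = 84*(5 + 1) + 86 = 84*6 + 86 = 504 + 86 = 590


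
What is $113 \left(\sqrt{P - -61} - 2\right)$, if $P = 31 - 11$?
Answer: $791$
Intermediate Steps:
$P = 20$ ($P = 31 - 11 = 20$)
$113 \left(\sqrt{P - -61} - 2\right) = 113 \left(\sqrt{20 - -61} - 2\right) = 113 \left(\sqrt{20 + 61} - 2\right) = 113 \left(\sqrt{81} - 2\right) = 113 \left(9 - 2\right) = 113 \cdot 7 = 791$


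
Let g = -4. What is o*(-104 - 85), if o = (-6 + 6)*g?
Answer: 0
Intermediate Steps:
o = 0 (o = (-6 + 6)*(-4) = 0*(-4) = 0)
o*(-104 - 85) = 0*(-104 - 85) = 0*(-189) = 0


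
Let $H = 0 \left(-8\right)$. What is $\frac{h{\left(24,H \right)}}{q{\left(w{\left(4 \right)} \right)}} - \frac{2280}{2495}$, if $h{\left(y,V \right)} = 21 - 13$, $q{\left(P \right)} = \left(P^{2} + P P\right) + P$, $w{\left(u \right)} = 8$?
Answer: $- \frac{7253}{8483} \approx -0.855$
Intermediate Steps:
$q{\left(P \right)} = P + 2 P^{2}$ ($q{\left(P \right)} = \left(P^{2} + P^{2}\right) + P = 2 P^{2} + P = P + 2 P^{2}$)
$H = 0$
$h{\left(y,V \right)} = 8$
$\frac{h{\left(24,H \right)}}{q{\left(w{\left(4 \right)} \right)}} - \frac{2280}{2495} = \frac{8}{8 \left(1 + 2 \cdot 8\right)} - \frac{2280}{2495} = \frac{8}{8 \left(1 + 16\right)} - \frac{456}{499} = \frac{8}{8 \cdot 17} - \frac{456}{499} = \frac{8}{136} - \frac{456}{499} = 8 \cdot \frac{1}{136} - \frac{456}{499} = \frac{1}{17} - \frac{456}{499} = - \frac{7253}{8483}$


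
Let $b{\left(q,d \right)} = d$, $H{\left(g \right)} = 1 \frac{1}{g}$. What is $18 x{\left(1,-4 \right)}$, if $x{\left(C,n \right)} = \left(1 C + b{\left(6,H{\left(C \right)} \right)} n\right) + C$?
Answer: $-36$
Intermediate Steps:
$H{\left(g \right)} = \frac{1}{g}$
$x{\left(C,n \right)} = 2 C + \frac{n}{C}$ ($x{\left(C,n \right)} = \left(1 C + \frac{n}{C}\right) + C = \left(C + \frac{n}{C}\right) + C = 2 C + \frac{n}{C}$)
$18 x{\left(1,-4 \right)} = 18 \left(2 \cdot 1 - \frac{4}{1}\right) = 18 \left(2 - 4\right) = 18 \left(-2\right) = -36$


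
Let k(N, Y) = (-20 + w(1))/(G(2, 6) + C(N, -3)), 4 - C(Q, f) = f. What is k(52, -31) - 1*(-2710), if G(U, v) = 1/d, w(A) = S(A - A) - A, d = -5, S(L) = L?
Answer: 92035/34 ≈ 2706.9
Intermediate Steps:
C(Q, f) = 4 - f
w(A) = -A (w(A) = (A - A) - A = 0 - A = -A)
G(U, v) = -⅕ (G(U, v) = 1/(-5) = -⅕)
k(N, Y) = -105/34 (k(N, Y) = (-20 - 1*1)/(-⅕ + (4 - 1*(-3))) = (-20 - 1)/(-⅕ + (4 + 3)) = -21/(-⅕ + 7) = -21/34/5 = -21*5/34 = -105/34)
k(52, -31) - 1*(-2710) = -105/34 - 1*(-2710) = -105/34 + 2710 = 92035/34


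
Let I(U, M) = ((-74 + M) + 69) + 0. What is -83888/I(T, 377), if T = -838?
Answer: -20972/93 ≈ -225.51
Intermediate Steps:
I(U, M) = -5 + M (I(U, M) = (-5 + M) + 0 = -5 + M)
-83888/I(T, 377) = -83888/(-5 + 377) = -83888/372 = -83888*1/372 = -20972/93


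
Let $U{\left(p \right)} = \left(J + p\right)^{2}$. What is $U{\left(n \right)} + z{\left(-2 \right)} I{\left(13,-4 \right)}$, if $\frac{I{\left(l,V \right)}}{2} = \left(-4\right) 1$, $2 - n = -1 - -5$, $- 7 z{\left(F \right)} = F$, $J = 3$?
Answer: $- \frac{9}{7} \approx -1.2857$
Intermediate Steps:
$z{\left(F \right)} = - \frac{F}{7}$
$n = -2$ ($n = 2 - \left(-1 - -5\right) = 2 - \left(-1 + 5\right) = 2 - 4 = -2$)
$U{\left(p \right)} = \left(3 + p\right)^{2}$
$I{\left(l,V \right)} = -8$ ($I{\left(l,V \right)} = 2 \left(\left(-4\right) 1\right) = 2 \left(-4\right) = -8$)
$U{\left(n \right)} + z{\left(-2 \right)} I{\left(13,-4 \right)} = \left(3 - 2\right)^{2} + \left(- \frac{1}{7}\right) \left(-2\right) \left(-8\right) = 1^{2} + \frac{2}{7} \left(-8\right) = 1 - \frac{16}{7} = - \frac{9}{7}$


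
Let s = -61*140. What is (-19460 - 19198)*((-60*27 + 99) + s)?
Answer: 388938138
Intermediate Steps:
s = -8540
(-19460 - 19198)*((-60*27 + 99) + s) = (-19460 - 19198)*((-60*27 + 99) - 8540) = -38658*((-1620 + 99) - 8540) = -38658*(-1521 - 8540) = -38658*(-10061) = 388938138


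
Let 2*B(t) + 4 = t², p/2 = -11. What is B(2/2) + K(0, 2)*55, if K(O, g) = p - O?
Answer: -2423/2 ≈ -1211.5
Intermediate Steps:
p = -22 (p = 2*(-11) = -22)
K(O, g) = -22 - O
B(t) = -2 + t²/2
B(2/2) + K(0, 2)*55 = (-2 + (2/2)²/2) + (-22 - 1*0)*55 = (-2 + (2*(½))²/2) + (-22 + 0)*55 = (-2 + (½)*1²) - 22*55 = (-2 + (½)*1) - 1210 = (-2 + ½) - 1210 = -3/2 - 1210 = -2423/2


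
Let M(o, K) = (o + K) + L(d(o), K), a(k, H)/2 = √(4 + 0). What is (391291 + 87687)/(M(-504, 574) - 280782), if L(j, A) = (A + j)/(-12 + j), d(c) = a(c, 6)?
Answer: -1915912/1123137 ≈ -1.7059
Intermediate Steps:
a(k, H) = 4 (a(k, H) = 2*√(4 + 0) = 2*√4 = 2*2 = 4)
d(c) = 4
L(j, A) = (A + j)/(-12 + j)
M(o, K) = -½ + o + 7*K/8 (M(o, K) = (o + K) + (K + 4)/(-12 + 4) = (K + o) + (4 + K)/(-8) = (K + o) - (4 + K)/8 = (K + o) + (-½ - K/8) = -½ + o + 7*K/8)
(391291 + 87687)/(M(-504, 574) - 280782) = (391291 + 87687)/((-½ - 504 + (7/8)*574) - 280782) = 478978/((-½ - 504 + 2009/4) - 280782) = 478978/(-9/4 - 280782) = 478978/(-1123137/4) = 478978*(-4/1123137) = -1915912/1123137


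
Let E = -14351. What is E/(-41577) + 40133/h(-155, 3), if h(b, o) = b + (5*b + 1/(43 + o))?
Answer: -76142126657/1778622483 ≈ -42.810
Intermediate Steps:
h(b, o) = 1/(43 + o) + 6*b (h(b, o) = b + (1/(43 + o) + 5*b) = 1/(43 + o) + 6*b)
E/(-41577) + 40133/h(-155, 3) = -14351/(-41577) + 40133/(((1 + 258*(-155) + 6*(-155)*3)/(43 + 3))) = -14351*(-1/41577) + 40133/(((1 - 39990 - 2790)/46)) = 14351/41577 + 40133/(((1/46)*(-42779))) = 14351/41577 + 40133/(-42779/46) = 14351/41577 + 40133*(-46/42779) = 14351/41577 - 1846118/42779 = -76142126657/1778622483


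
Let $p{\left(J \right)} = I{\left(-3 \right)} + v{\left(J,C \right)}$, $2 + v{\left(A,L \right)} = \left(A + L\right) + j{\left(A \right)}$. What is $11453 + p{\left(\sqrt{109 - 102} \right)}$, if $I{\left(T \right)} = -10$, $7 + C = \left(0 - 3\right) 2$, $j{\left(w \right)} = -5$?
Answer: $11423 + \sqrt{7} \approx 11426.0$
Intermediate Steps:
$C = -13$ ($C = -7 + \left(0 - 3\right) 2 = -7 - 6 = -13$)
$v{\left(A,L \right)} = -7 + A + L$ ($v{\left(A,L \right)} = -2 - \left(5 - A - L\right) = -2 + \left(-5 + A + L\right) = -7 + A + L$)
$p{\left(J \right)} = -30 + J$ ($p{\left(J \right)} = -10 - \left(20 - J\right) = -10 + \left(-20 + J\right) = -30 + J$)
$11453 + p{\left(\sqrt{109 - 102} \right)} = 11453 - \left(30 - \sqrt{109 - 102}\right) = 11453 - \left(30 - \sqrt{7}\right) = 11423 + \sqrt{7}$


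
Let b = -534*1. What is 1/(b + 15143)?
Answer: 1/14609 ≈ 6.8451e-5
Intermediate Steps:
b = -534
1/(b + 15143) = 1/(-534 + 15143) = 1/14609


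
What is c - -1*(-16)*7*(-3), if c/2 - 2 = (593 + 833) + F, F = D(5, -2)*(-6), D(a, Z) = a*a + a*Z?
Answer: 3012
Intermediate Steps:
D(a, Z) = a² + Z*a
F = -90 (F = (5*(-2 + 5))*(-6) = (5*3)*(-6) = 15*(-6) = -90)
c = 2676 (c = 4 + 2*((593 + 833) - 90) = 4 + 2*(1426 - 90) = 4 + 2*1336 = 4 + 2672 = 2676)
c - -1*(-16)*7*(-3) = 2676 - -1*(-16)*7*(-3) = 2676 - 16*7*(-3) = 2676 - 112*(-3) = 2676 - 1*(-336) = 2676 + 336 = 3012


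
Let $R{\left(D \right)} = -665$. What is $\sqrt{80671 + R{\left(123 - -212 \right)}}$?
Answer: $\sqrt{80006} \approx 282.85$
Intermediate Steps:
$\sqrt{80671 + R{\left(123 - -212 \right)}} = \sqrt{80671 - 665} = \sqrt{80006}$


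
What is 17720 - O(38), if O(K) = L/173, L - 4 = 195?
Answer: 3065361/173 ≈ 17719.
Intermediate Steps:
L = 199 (L = 4 + 195 = 199)
O(K) = 199/173
17720 - O(38) = 17720 - 1*199/173 = 17720 - 199/173 = 3065361/173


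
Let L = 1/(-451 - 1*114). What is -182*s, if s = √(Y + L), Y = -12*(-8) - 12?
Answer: -182*√26814335/565 ≈ -1668.0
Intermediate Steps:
L = -1/565 (L = 1/(-451 - 114) = 1/(-565) = -1/565 ≈ -0.0017699)
Y = 84 (Y = 96 - 12 = 84)
s = √26814335/565 (s = √(84 - 1/565) = √(47459/565) = √26814335/565 ≈ 9.1651)
-182*s = -182*√26814335/565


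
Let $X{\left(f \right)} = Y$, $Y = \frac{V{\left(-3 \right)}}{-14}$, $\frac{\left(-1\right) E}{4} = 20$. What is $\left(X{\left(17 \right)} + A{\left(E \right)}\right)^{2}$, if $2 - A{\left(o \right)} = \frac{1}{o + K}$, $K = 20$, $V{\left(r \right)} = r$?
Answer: $\frac{877969}{176400} \approx 4.9771$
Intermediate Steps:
$E = -80$ ($E = \left(-4\right) 20 = -80$)
$Y = \frac{3}{14}$ ($Y = - \frac{3}{-14} = \left(-3\right) \left(- \frac{1}{14}\right) = \frac{3}{14} \approx 0.21429$)
$X{\left(f \right)} = \frac{3}{14}$
$A{\left(o \right)} = 2 - \frac{1}{20 + o}$ ($A{\left(o \right)} = 2 - \frac{1}{o + 20} = 2 - \frac{1}{20 + o}$)
$\left(X{\left(17 \right)} + A{\left(E \right)}\right)^{2} = \left(\frac{3}{14} + \frac{39 + 2 \left(-80\right)}{20 - 80}\right)^{2} = \left(\frac{3}{14} + \frac{39 - 160}{-60}\right)^{2} = \left(\frac{3}{14} - - \frac{121}{60}\right)^{2} = \left(\frac{3}{14} + \frac{121}{60}\right)^{2} = \left(\frac{937}{420}\right)^{2} = \frac{877969}{176400}$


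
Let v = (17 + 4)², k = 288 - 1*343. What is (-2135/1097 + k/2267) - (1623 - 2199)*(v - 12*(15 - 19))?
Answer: 700465019556/2486899 ≈ 2.8166e+5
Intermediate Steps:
k = -55 (k = 288 - 343 = -55)
v = 441 (v = 21² = 441)
(-2135/1097 + k/2267) - (1623 - 2199)*(v - 12*(15 - 19)) = (-2135/1097 - 55/2267) - (1623 - 2199)*(441 - 12*(15 - 19)) = (-2135*1/1097 - 55*1/2267) - (-576)*(441 - 12*(-4)) = (-2135/1097 - 55/2267) - (-576)*(441 + 48) = -4900380/2486899 - (-576)*489 = -4900380/2486899 - 1*(-281664) = -4900380/2486899 + 281664 = 700465019556/2486899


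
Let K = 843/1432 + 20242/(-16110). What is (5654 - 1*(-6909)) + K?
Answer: 809516687/64440 ≈ 12562.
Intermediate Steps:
K = -43033/64440 (K = 843*(1/1432) + 20242*(-1/16110) = 843/1432 - 10121/8055 = -43033/64440 ≈ -0.66780)
(5654 - 1*(-6909)) + K = (5654 - 1*(-6909)) - 43033/64440 = (5654 + 6909) - 43033/64440 = 12563 - 43033/64440 = 809516687/64440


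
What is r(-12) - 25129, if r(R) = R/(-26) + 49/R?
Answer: -3920689/156 ≈ -25133.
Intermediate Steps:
r(R) = 49/R - R/26 (r(R) = R*(-1/26) + 49/R = -R/26 + 49/R = 49/R - R/26)
r(-12) - 25129 = (49/(-12) - 1/26*(-12)) - 25129 = (49*(-1/12) + 6/13) - 25129 = (-49/12 + 6/13) - 25129 = -565/156 - 25129 = -3920689/156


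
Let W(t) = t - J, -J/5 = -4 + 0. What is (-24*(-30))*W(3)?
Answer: -12240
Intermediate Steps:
J = 20 (J = -5*(-4 + 0) = -5*(-4) = 20)
W(t) = -20 + t (W(t) = t - 1*20 = t - 20 = -20 + t)
(-24*(-30))*W(3) = (-24*(-30))*(-20 + 3) = 720*(-17) = -12240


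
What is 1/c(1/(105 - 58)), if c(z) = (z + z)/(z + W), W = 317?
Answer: 7450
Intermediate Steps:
c(z) = 2*z/(317 + z) (c(z) = (z + z)/(z + 317) = (2*z)/(317 + z) = 2*z/(317 + z))
1/c(1/(105 - 58)) = 1/(2/((105 - 58)*(317 + 1/(105 - 58)))) = 1/(2/(47*(317 + 1/47))) = 1/(2*(1/47)/(317 + 1/47)) = 1/(2*(1/47)/(14900/47)) = 1/(2*(1/47)*(47/14900)) = 1/(1/7450) = 7450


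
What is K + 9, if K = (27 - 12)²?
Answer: 234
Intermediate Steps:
K = 225 (K = 15² = 225)
K + 9 = 225 + 9 = 234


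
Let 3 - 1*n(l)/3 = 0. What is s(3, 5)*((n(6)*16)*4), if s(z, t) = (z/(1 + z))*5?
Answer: 2160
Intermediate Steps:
n(l) = 9 (n(l) = 9 - 3*0 = 9 + 0 = 9)
s(z, t) = 5*z/(1 + z) (s(z, t) = (z/(1 + z))*5 = 5*z/(1 + z))
s(3, 5)*((n(6)*16)*4) = (5*3/(1 + 3))*((9*16)*4) = (5*3/4)*(144*4) = (5*3*(¼))*576 = (15/4)*576 = 2160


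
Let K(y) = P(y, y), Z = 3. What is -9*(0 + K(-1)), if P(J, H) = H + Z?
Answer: -18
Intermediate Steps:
P(J, H) = 3 + H (P(J, H) = H + 3 = 3 + H)
K(y) = 3 + y
-9*(0 + K(-1)) = -9*(0 + (3 - 1)) = -9*(0 + 2) = -9*2 = -18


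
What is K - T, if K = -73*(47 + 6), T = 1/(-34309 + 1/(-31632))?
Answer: -4198879764509/1085262289 ≈ -3869.0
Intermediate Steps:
T = -31632/1085262289 (T = 1/(-34309 - 1/31632) = 1/(-1085262289/31632) = -31632/1085262289 ≈ -2.9147e-5)
K = -3869 (K = -73*53 = -3869)
K - T = -3869 - 1*(-31632/1085262289) = -3869 + 31632/1085262289 = -4198879764509/1085262289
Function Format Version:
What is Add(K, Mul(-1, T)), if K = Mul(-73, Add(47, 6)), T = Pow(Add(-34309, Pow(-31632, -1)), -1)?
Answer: Rational(-4198879764509, 1085262289) ≈ -3869.0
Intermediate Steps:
T = Rational(-31632, 1085262289) (T = Pow(Add(-34309, Rational(-1, 31632)), -1) = Pow(Rational(-1085262289, 31632), -1) = Rational(-31632, 1085262289) ≈ -2.9147e-5)
K = -3869 (K = Mul(-73, 53) = -3869)
Add(K, Mul(-1, T)) = Add(-3869, Mul(-1, Rational(-31632, 1085262289))) = Add(-3869, Rational(31632, 1085262289)) = Rational(-4198879764509, 1085262289)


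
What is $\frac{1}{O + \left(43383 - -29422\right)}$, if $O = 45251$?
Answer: $\frac{1}{118056} \approx 8.4706 \cdot 10^{-6}$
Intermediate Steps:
$\frac{1}{O + \left(43383 - -29422\right)} = \frac{1}{45251 + \left(43383 - -29422\right)} = \frac{1}{45251 + \left(43383 + 29422\right)} = \frac{1}{45251 + 72805} = \frac{1}{118056}$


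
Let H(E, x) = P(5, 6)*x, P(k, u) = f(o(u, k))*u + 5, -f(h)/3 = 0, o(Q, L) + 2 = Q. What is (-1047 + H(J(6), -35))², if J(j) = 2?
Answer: 1493284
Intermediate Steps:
o(Q, L) = -2 + Q
f(h) = 0 (f(h) = -3*0 = 0)
P(k, u) = 5 (P(k, u) = 0*u + 5 = 0 + 5 = 5)
H(E, x) = 5*x
(-1047 + H(J(6), -35))² = (-1047 + 5*(-35))² = (-1047 - 175)² = (-1222)² = 1493284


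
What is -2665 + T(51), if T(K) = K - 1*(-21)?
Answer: -2593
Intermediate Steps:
T(K) = 21 + K (T(K) = K + 21 = 21 + K)
-2665 + T(51) = -2665 + (21 + 51) = -2665 + 72 = -2593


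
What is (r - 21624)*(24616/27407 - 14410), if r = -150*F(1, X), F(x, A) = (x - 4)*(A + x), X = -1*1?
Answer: 8539539332496/27407 ≈ 3.1158e+8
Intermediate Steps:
X = -1
F(x, A) = (-4 + x)*(A + x)
r = 0 (r = -150*(1**2 - 4*(-1) - 4*1 - 1*1) = -150*(1 + 4 - 4 - 1) = -150*0 = 0)
(r - 21624)*(24616/27407 - 14410) = (0 - 21624)*(24616/27407 - 14410) = -21624*(24616*(1/27407) - 14410) = -21624*(24616/27407 - 14410) = -21624*(-394910254/27407) = 8539539332496/27407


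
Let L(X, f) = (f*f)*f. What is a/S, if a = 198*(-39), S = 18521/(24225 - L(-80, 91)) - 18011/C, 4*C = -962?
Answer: -2708996719572/26263593011 ≈ -103.15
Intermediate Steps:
C = -481/2 (C = (¼)*(-962) = -481/2 ≈ -240.50)
L(X, f) = f³ (L(X, f) = f²*f = f³)
S = 26263593011/350815426 (S = 18521/(24225 - 1*91³) - 18011/(-481/2) = 18521/(24225 - 1*753571) - 18011*(-2/481) = 18521/(24225 - 753571) + 36022/481 = 18521/(-729346) + 36022/481 = 18521*(-1/729346) + 36022/481 = -18521/729346 + 36022/481 = 26263593011/350815426 ≈ 74.864)
a = -7722
a/S = -7722/26263593011/350815426 = -7722*350815426/26263593011 = -2708996719572/26263593011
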